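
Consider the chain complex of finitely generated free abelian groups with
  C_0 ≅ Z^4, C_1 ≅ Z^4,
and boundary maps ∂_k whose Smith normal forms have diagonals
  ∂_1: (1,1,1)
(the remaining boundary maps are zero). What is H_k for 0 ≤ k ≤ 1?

H_0: b_0 = 4 − 0 − 3 = 1; torsion from ∂_1 factors > 1: none. So H_0 = Z.
H_1: b_1 = 4 − 3 − 0 = 1; torsion from ∂_2 factors > 1: none. So H_1 = Z.

H_0 = Z,  H_1 = Z.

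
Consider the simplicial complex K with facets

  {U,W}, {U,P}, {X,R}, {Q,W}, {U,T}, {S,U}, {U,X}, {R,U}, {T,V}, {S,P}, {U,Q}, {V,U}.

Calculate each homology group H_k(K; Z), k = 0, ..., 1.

H_0 ≅ Z,  H_1 ≅ Z^4.

We work with the vertex ordering P < Q < R < S < T < U < V < W < X. The simplices of K, each written with vertices in increasing order, are:

  0-simplices (9): P, Q, R, S, T, U, V, W, X
  1-simplices (12): PS, PU, QU, QW, RU, RX, SU, TU, TV, UV, UW, UX

Hence C_0 ≅ Z^9, C_1 ≅ Z^12.

∂_1: C_1 → C_0 sends each edge [p,q] (with p < q) to q − p.
This gives a 9×12 integer matrix of rank 8; reducing to Smith normal form yields diagonal entries (1,1,1,1,1,1,1,1).

From H_k ≅ ker(∂_k) / im(∂_{k+1}) we obtain:

  H_0: rank C_0 − rank ∂_1 = 9 − 8 = 1, and the invariant factors of ∂_1 are all 1, so H_0 = Z.
  H_1: rank ker ∂_1 − rank ∂_2 = (12 − 8) − 0 = 4, and there is no ∂_2, so H_1 = Z^4.

(K is a triangulation of a wedge of 4 circles.)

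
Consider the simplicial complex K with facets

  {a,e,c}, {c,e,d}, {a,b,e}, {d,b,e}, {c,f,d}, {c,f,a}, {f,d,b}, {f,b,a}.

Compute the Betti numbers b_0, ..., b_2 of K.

Fix the vertex order a < b < c < d < e < f and write every simplex with vertices in increasing order. Then dim K = 2 and the simplices of K are:

  0-simplices (6): a, b, c, d, e, f
  1-simplices (12): ab, ac, ae, af, bd, be, bf, cd, ce, cf, de, df
  2-simplices (8): abe, abf, ace, acf, bde, bdf, cde, cdf

giving chain groups C_0 ≅ Z^6, C_1 ≅ Z^12, C_2 ≅ Z^8.

Boundary ∂_1: C_1 → C_0 sends each edge [p,q] (with p < q) to q − p.
The 6×12 boundary matrix has rank 5 and Smith normal form diag(1,1,1,1,1).

The boundary map ∂_2: C_2 → C_1 sends each 2-simplex [p,q,r] to [q,r] − [p,r] + [p,q]. For instance
  ∂abe = be − ae + ab,
  ∂cdf = df − cf + cd.
The 12×8 boundary matrix has rank 7 and Smith normal form diag(1,1,1,1,1,1,1).

Now H_k = ker ∂_k / im ∂_{k+1}, so:

  H_0: rank C_0 − rank ∂_1 = 6 − 5 = 1, and the invariant factors of ∂_1 are all 1, so H_0 = Z.
  H_1: rank ker ∂_1 − rank ∂_2 = (12 − 5) − 7 = 0, and the invariant factors of ∂_2 are all 1, so H_1 = 0.
  H_2: rank ker ∂_2 − rank ∂_3 = (8 − 7) − 0 = 1, and there is no ∂_3, so H_2 = Z.

(K is a triangulation of the 2-sphere S^2.)

Hence the Betti numbers are b_0 = 1, b_1 = 0, b_2 = 1.

b_0 = 1, b_1 = 0, b_2 = 1.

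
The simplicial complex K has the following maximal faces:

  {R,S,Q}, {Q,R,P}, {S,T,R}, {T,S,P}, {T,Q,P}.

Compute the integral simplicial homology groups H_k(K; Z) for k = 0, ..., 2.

Order the vertices as P < Q < R < S < T. Listing each simplex with vertices in this order, K has dimension 2 with simplices:

  0-simplices (5): P, Q, R, S, T
  1-simplices (10): PQ, PR, PS, PT, QR, QS, QT, RS, RT, ST
  2-simplices (5): PQR, PQT, PST, QRS, RST

giving chain groups C_0 ≅ Z^5, C_1 ≅ Z^10, C_2 ≅ Z^5.

Boundary ∂_1: C_1 → C_0 is given by ∂[p,q] = [q] − [p]. For instance
  ∂QT = T − Q.
The resulting 5×10 matrix has rank 4, and its Smith normal form has invariant factors (1,1,1,1).

∂_2: C_2 → C_1 maps a triangle to the signed sum of its edges. For instance
  ∂RST = ST − RT + RS,
  ∂PQT = QT − PT + PQ.
The resulting 10×5 matrix has rank 5, and its Smith normal form has invariant factors (1,1,1,1,1).

Computing H_k = (kernel of ∂_k) / (image of ∂_{k+1}):

  H_0: rank C_0 − rank ∂_1 = 5 − 4 = 1, and the invariant factors of ∂_1 are all 1, so H_0 = Z.
  H_1: rank ker ∂_1 − rank ∂_2 = (10 − 4) − 5 = 1, and the invariant factors of ∂_2 are all 1, so H_1 = Z.
  H_2: rank ker ∂_2 − rank ∂_3 = (5 − 5) − 0 = 0, and there is no ∂_3, so H_2 = 0.

H_0 ≅ Z,  H_1 ≅ Z,  H_2 = 0.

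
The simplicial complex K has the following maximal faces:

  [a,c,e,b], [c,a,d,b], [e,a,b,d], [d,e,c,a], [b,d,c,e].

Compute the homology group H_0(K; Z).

K has 5 vertices, 10 edges, 10 triangles, 5 3-simplices.
rank ∂_0 = 0, rank ∂_1 = 4 ⇒ b_0 = 5 − 0 − 4 = 1; all invariant factors of ∂_1 are 1 so no torsion. So H_0 = Z.

H_0 = Z.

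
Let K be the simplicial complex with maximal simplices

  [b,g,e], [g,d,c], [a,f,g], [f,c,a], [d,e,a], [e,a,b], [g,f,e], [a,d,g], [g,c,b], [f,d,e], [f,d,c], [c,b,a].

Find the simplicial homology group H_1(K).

H_1 = Z/2.

Take the total order a < b < c < d < e < f < g on the vertex set. Then K (dimension 2) consists of the simplices:

  0-simplices (7): a, b, c, d, e, f, g
  1-simplices (18): ab, ac, ad, ae, af, ag, bc, be, bg, cd, cf, cg, de, df, dg, ef, eg, fg
  2-simplices (12): abc, abe, acf, ade, adg, afg, bcg, beg, cdf, cdg, def, efg

so the chain groups are C_0 ≅ Z^7, C_1 ≅ Z^18, C_2 ≅ Z^12.

The boundary map ∂_1: C_1 → C_0 is given by ∂[p,q] = [q] − [p]. For instance
  ∂be = e − b.
This gives a 7×18 integer matrix of rank 6; reducing to Smith normal form yields diagonal entries (1,1,1,1,1,1).

∂_2: C_2 → C_1 maps a triangle to the signed sum of its edges. For instance
  ∂beg = eg − bg + be,
  ∂abe = be − ae + ab.
The resulting 18×12 matrix has rank 12, and its Smith normal form has invariant factors (1,1,1,1,1,1,1,1,1,1,1,2).

Reading off H_k = ker ∂_k / im ∂_{k+1}:

  H_1: rank ker ∂_1 − rank ∂_2 = (18 − 6) − 12 = 0, and ∂_2 has invariant factor 2 > 1, so H_1 ≅ Z/2.

(K is a triangulation of the real projective plane RP^2.)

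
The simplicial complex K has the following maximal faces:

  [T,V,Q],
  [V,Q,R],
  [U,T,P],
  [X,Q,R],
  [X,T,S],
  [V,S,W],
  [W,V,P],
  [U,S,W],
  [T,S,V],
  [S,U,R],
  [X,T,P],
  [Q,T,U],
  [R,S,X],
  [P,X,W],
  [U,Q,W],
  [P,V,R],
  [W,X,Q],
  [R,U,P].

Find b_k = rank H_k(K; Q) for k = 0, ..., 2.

b_0 = 1, b_1 = 2, b_2 = 1.

Fix the vertex order P < Q < R < S < T < U < V < W < X and write every simplex with vertices in increasing order. Then dim K = 2 and the simplices of K are:

  0-simplices (9): P, Q, R, S, T, U, V, W, X
  1-simplices (27): PR, PT, PU, PV, PW, PX, QR, QT, QU, QV, QW, QX, RS, RU, RV, RX, ST, SU, SV, SW, SX, TU, TV, TX, UW, VW, WX
  2-simplices (18): PRU, PRV, PTU, PTX, PVW, PWX, QRV, QRX, QTU, QTV, QUW, QWX, RSU, RSX, STV, STX, SUW, SVW

Hence C_0 ≅ Z^9, C_1 ≅ Z^27, C_2 ≅ Z^18.

The boundary map ∂_1: C_1 → C_0 is given by ∂[p,q] = [q] − [p]. For instance
  ∂ST = T − S.
This gives a 9×27 integer matrix of rank 8; reducing to Smith normal form yields diagonal entries (1,1,1,1,1,1,1,1).

The boundary map ∂_2: C_2 → C_1 maps a triangle to the signed sum of its edges. For instance
  ∂STX = TX − SX + ST,
  ∂SVW = VW − SW + SV.
The 27×18 boundary matrix has rank 17 and Smith normal form diag(1,1,1,1,1,1,1,1,1,1,1,1,1,1,1,1,1).

Reading off H_k = ker ∂_k / im ∂_{k+1}:

  H_0: rank C_0 − rank ∂_1 = 9 − 8 = 1, and the invariant factors of ∂_1 are all 1, so H_0 = Z.
  H_1: rank ker ∂_1 − rank ∂_2 = (27 − 8) − 17 = 2, and the invariant factors of ∂_2 are all 1, so H_1 = Z^2.
  H_2: rank ker ∂_2 − rank ∂_3 = (18 − 17) − 0 = 1, and there is no ∂_3, so H_2 = Z.

(K is a triangulation of the torus T^2.)

Hence the Betti numbers are b_0 = 1, b_1 = 2, b_2 = 1.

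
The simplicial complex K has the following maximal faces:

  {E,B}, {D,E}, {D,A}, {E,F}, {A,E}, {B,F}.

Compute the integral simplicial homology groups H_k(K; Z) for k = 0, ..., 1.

H_0 = Z,  H_1 = Z^2.

Fix the vertex order A < B < D < E < F and write every simplex with vertices in increasing order. Then dim K = 1 and the simplices of K are:

  0-simplices (5): A, B, D, E, F
  1-simplices (6): AD, AE, BE, BF, DE, EF

Hence C_0 ≅ Z^5, C_1 ≅ Z^6.

∂_1: C_1 → C_0 sends each edge [p,q] (with p < q) to q − p. For instance
  ∂DE = E − D.
The 5×6 boundary matrix has rank 4 and Smith normal form diag(1,1,1,1).

Reading off H_k = ker ∂_k / im ∂_{k+1}:

  H_0: rank C_0 − rank ∂_1 = 5 − 4 = 1, and the invariant factors of ∂_1 are all 1, so H_0 ≅ Z.
  H_1: rank ker ∂_1 − rank ∂_2 = (6 − 4) − 0 = 2, and there is no ∂_2, so H_1 ≅ Z^2.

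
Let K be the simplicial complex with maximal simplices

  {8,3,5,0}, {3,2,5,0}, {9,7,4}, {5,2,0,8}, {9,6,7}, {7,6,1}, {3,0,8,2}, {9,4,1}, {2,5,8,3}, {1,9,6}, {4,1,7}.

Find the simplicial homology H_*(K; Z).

H_0 = Z^2,  H_1 = 0,  H_2 = Z,  H_3 = Z.

Fix the vertex order 0 < 1 < 2 < 3 < 4 < 5 < 6 < 7 < 8 < 9 and write every simplex with vertices in increasing order. Then dim K = 3 and the simplices of K are:

  0-simplices (10): [0], [1], [2], [3], [4], [5], [6], [7], [8], [9]
  1-simplices (19): [0,2], [0,3], [0,5], [0,8], [1,4], [1,6], [1,7], [1,9], [2,3], [2,5], [2,8], [3,5], [3,8], [4,7], [4,9], [5,8], [6,7], [6,9], [7,9]
  2-simplices (16): [0,2,3], [0,2,5], [0,2,8], [0,3,5], [0,3,8], [0,5,8], [1,4,7], [1,4,9], [1,6,7], [1,6,9], [2,3,5], [2,3,8], [2,5,8], [3,5,8], [4,7,9], [6,7,9]
  3-simplices (5): [0,2,3,5], [0,2,3,8], [0,2,5,8], [0,3,5,8], [2,3,5,8]

so the chain groups are C_0 ≅ Z^10, C_1 ≅ Z^19, C_2 ≅ Z^16, C_3 ≅ Z^5.

The boundary map ∂_1: C_1 → C_0 is given by ∂[p,q] = [q] − [p].
The resulting 10×19 matrix has rank 8, and its Smith normal form has invariant factors (1,1,1,1,1,1,1,1).

Boundary ∂_2: C_2 → C_1 acts by ∂[p,q,r] = [q,r] − [p,r] + [p,q]. For instance
  ∂[2,5,8] = [5,8] − [2,8] + [2,5],
  ∂[1,6,7] = [6,7] − [1,7] + [1,6].
As a 19×16 matrix over Z this has rank 11, with invariant factors (1,1,1,1,1,1,1,1,1,1,1).

Boundary ∂_3: C_3 → C_2 sends each 3-simplex σ to the alternating sum Σ_i (−1)^i (σ with its i-th vertex removed). For instance
  ∂[2,3,5,8] = [3,5,8] − [2,5,8] + [2,3,8] − [2,3,5],
  ∂[0,2,5,8] = [2,5,8] − [0,5,8] + [0,2,8] − [0,2,5].
The resulting 16×5 matrix has rank 4, and its Smith normal form has invariant factors (1,1,1,1).

From H_k ≅ ker(∂_k) / im(∂_{k+1}) we obtain:

  H_0: rank C_0 − rank ∂_1 = 10 − 8 = 2, and the invariant factors of ∂_1 are all 1, so H_0 = Z^2.
  H_1: rank ker ∂_1 − rank ∂_2 = (19 − 8) − 11 = 0, and the invariant factors of ∂_2 are all 1, so H_1 = 0.
  H_2: rank ker ∂_2 − rank ∂_3 = (16 − 11) − 4 = 1, and the invariant factors of ∂_3 are all 1, so H_2 = Z.
  H_3: rank ker ∂_3 − rank ∂_4 = (5 − 4) − 0 = 1, and there is no ∂_4, so H_3 = Z.

As a check, the Euler characteristic is 10 − 19 + 16 − 5 = 2, which agrees with 2 − 0 + 1 − 1 = 2.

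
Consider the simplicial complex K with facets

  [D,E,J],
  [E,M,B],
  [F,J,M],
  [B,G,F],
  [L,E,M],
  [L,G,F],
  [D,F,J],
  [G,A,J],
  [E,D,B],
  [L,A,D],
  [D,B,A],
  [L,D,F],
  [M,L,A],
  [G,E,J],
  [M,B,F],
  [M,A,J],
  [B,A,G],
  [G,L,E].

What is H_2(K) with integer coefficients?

H_2 = Z.

K has 9 vertices, 27 edges, 18 triangles.
rank ∂_2 = 17, rank ∂_3 = 0 ⇒ b_2 = 18 − 17 − 0 = 1. So H_2 = Z.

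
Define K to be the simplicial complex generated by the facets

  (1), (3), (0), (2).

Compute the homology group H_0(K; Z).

H_0 = Z^4.

Take the total order 0 < 1 < 2 < 3 on the vertex set. Then K (dimension 0) consists of the simplices:

  0-simplices (4): [0], [1], [2], [3]

giving chain groups C_0 ≅ Z^4.

Reading off H_k = ker ∂_k / im ∂_{k+1}:

  H_0: rank C_0 − rank ∂_1 = 4 − 0 = 4, and there is no ∂_1, so H_0 ≅ Z^4.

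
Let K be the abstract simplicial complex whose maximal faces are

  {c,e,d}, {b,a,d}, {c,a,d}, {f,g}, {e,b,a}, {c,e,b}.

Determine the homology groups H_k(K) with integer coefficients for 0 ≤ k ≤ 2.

H_0 ≅ Z^2,  H_1 ≅ Z,  H_2 = 0.

Fix the vertex order a < b < c < d < e < f < g and write every simplex with vertices in increasing order. Then dim K = 2 and the simplices of K are:

  0-simplices (7): a, b, c, d, e, f, g
  1-simplices (11): ab, ac, ad, ae, bc, bd, be, cd, ce, de, fg
  2-simplices (5): abd, abe, acd, bce, cde

so the chain groups are C_0 ≅ Z^7, C_1 ≅ Z^11, C_2 ≅ Z^5.

The boundary map ∂_1: C_1 → C_0 maps an edge to its endpoints' difference, ∂[p,q] = q − p.
The 7×11 boundary matrix has rank 5 and Smith normal form diag(1,1,1,1,1).

∂_2: C_2 → C_1 acts by ∂[p,q,r] = [q,r] − [p,r] + [p,q]. For instance
  ∂cde = de − ce + cd,
  ∂acd = cd − ad + ac.
As a 11×5 matrix over Z this has rank 5, with invariant factors (1,1,1,1,1).

Computing H_k = (kernel of ∂_k) / (image of ∂_{k+1}):

  H_0: rank C_0 − rank ∂_1 = 7 − 5 = 2, and the invariant factors of ∂_1 are all 1, so H_0 = Z^2.
  H_1: rank ker ∂_1 − rank ∂_2 = (11 − 5) − 5 = 1, and the invariant factors of ∂_2 are all 1, so H_1 = Z.
  H_2: rank ker ∂_2 − rank ∂_3 = (5 − 5) − 0 = 0, and there is no ∂_3, so H_2 = 0.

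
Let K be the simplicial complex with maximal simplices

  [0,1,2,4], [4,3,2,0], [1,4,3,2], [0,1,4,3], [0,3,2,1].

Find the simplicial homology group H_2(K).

K has 5 vertices, 10 edges, 10 triangles, 5 3-simplices.
rank ∂_2 = 6, rank ∂_3 = 4 ⇒ b_2 = 10 − 6 − 4 = 0; all invariant factors of ∂_3 are 1 so no torsion. So H_2 = 0.

H_2 ≅ 0.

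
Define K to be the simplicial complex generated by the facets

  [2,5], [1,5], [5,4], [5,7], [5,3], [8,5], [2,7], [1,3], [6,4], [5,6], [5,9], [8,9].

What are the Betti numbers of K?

K has 9 vertices, 12 edges.
rank ∂_0 = 0, rank ∂_1 = 8 ⇒ b_0 = 9 − 0 − 8 = 1; all invariant factors of ∂_1 are 1 so no torsion. So H_0 = Z.
rank ∂_1 = 8, rank ∂_2 = 0 ⇒ b_1 = 12 − 8 − 0 = 4. So H_1 = Z^4.

b_0 = 1, b_1 = 4.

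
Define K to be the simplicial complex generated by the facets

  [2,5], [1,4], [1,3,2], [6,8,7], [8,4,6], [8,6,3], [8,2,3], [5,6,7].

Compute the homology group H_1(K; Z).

Take the total order 1 < 2 < 3 < 4 < 5 < 6 < 7 < 8 on the vertex set. Then K (dimension 2) consists of the simplices:

  0-simplices (8): [1], [2], [3], [4], [5], [6], [7], [8]
  1-simplices (15): [1,2], [1,3], [1,4], [2,3], [2,5], [2,8], [3,6], [3,8], [4,6], [4,8], [5,6], [5,7], [6,7], [6,8], [7,8]
  2-simplices (6): [1,2,3], [2,3,8], [3,6,8], [4,6,8], [5,6,7], [6,7,8]

giving chain groups C_0 ≅ Z^8, C_1 ≅ Z^15, C_2 ≅ Z^6.

The boundary map ∂_1: C_1 → C_0 maps an edge to its endpoints' difference, ∂[p,q] = q − p.
As a 8×15 matrix over Z this has rank 7, with invariant factors (1,1,1,1,1,1,1).

∂_2: C_2 → C_1 acts by ∂[p,q,r] = [q,r] − [p,r] + [p,q]. For instance
  ∂[1,2,3] = [2,3] − [1,3] + [1,2],
  ∂[6,7,8] = [7,8] − [6,8] + [6,7].
The resulting 15×6 matrix has rank 6, and its Smith normal form has invariant factors (1,1,1,1,1,1).

Now H_k = ker ∂_k / im ∂_{k+1}, so:

  H_1: rank ker ∂_1 − rank ∂_2 = (15 − 7) − 6 = 2, and the invariant factors of ∂_2 are all 1, so H_1 = Z^2.

H_1 = Z^2.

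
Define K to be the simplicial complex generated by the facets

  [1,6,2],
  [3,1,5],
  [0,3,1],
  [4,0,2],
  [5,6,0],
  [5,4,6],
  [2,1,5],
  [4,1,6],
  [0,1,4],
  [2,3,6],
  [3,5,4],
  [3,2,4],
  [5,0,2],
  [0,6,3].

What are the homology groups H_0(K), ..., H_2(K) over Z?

K has 7 vertices, 21 edges, 14 triangles.
rank ∂_0 = 0, rank ∂_1 = 6 ⇒ b_0 = 7 − 0 − 6 = 1; all invariant factors of ∂_1 are 1 so no torsion. So H_0 = Z.
rank ∂_1 = 6, rank ∂_2 = 13 ⇒ b_1 = 21 − 6 − 13 = 2; all invariant factors of ∂_2 are 1 so no torsion. So H_1 = Z^2.
rank ∂_2 = 13, rank ∂_3 = 0 ⇒ b_2 = 14 − 13 − 0 = 1. So H_2 = Z.

H_0 ≅ Z,  H_1 ≅ Z^2,  H_2 ≅ Z.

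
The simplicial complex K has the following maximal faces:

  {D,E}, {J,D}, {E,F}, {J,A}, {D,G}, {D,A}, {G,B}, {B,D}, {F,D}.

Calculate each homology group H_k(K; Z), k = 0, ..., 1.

H_0 = Z,  H_1 = Z^3.

Fix the vertex order A < B < D < E < F < G < J and write every simplex with vertices in increasing order. Then dim K = 1 and the simplices of K are:

  0-simplices (7): A, B, D, E, F, G, J
  1-simplices (9): AD, AJ, BD, BG, DE, DF, DG, DJ, EF

so the chain groups are C_0 ≅ Z^7, C_1 ≅ Z^9.

The boundary map ∂_1: C_1 → C_0 is given by ∂[p,q] = [q] − [p]. For instance
  ∂DE = E − D.
The resulting 7×9 matrix has rank 6, and its Smith normal form has invariant factors (1,1,1,1,1,1).

From H_k ≅ ker(∂_k) / im(∂_{k+1}) we obtain:

  H_0: rank C_0 − rank ∂_1 = 7 − 6 = 1, and the invariant factors of ∂_1 are all 1, so H_0 = Z.
  H_1: rank ker ∂_1 − rank ∂_2 = (9 − 6) − 0 = 3, and there is no ∂_2, so H_1 = Z^3.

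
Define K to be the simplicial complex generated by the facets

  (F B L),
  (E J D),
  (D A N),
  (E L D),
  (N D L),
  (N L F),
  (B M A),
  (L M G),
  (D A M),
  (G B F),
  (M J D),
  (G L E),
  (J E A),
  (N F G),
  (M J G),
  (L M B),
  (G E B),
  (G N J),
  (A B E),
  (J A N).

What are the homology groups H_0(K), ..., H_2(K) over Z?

Fix the vertex order A < B < D < E < F < G < J < L < M < N and write every simplex with vertices in increasing order. Then dim K = 2 and the simplices of K are:

  0-simplices (10): A, B, D, E, F, G, J, L, M, N
  1-simplices (30): AB, AD, AE, AJ, AM, AN, BE, BF, BG, BL, BM, DE, DJ, DL, DM, DN, EG, EJ, EL, FG, FL, FN, GJ, GL, GM, GN, JM, JN, LM, LN
  2-simplices (20): ABE, ABM, ADM, ADN, AEJ, AJN, BEG, BFG, BFL, BLM, DEJ, DEL, DJM, DLN, EGL, FGN, FLN, GJM, GJN, GLM

Hence C_0 ≅ Z^10, C_1 ≅ Z^30, C_2 ≅ Z^20.

The boundary map ∂_1: C_1 → C_0 sends each edge [p,q] (with p < q) to q − p.
The 10×30 boundary matrix has rank 9 and Smith normal form diag(1,1,1,1,1,1,1,1,1).

Boundary ∂_2: C_2 → C_1 maps a triangle to the signed sum of its edges. For instance
  ∂DLN = LN − DN + DL,
  ∂AEJ = EJ − AJ + AE.
The resulting 30×20 matrix has rank 20, and its Smith normal form has invariant factors (1,1,1,1,1,1,1,1,1,1,1,1,1,1,1,1,1,1,1,2).

Now H_k = ker ∂_k / im ∂_{k+1}, so:

  H_0: rank C_0 − rank ∂_1 = 10 − 9 = 1, and the invariant factors of ∂_1 are all 1, so H_0 = Z.
  H_1: rank ker ∂_1 − rank ∂_2 = (30 − 9) − 20 = 1, and ∂_2 has invariant factor 2 > 1, so H_1 = Z ⊕ Z/2.
  H_2: rank ker ∂_2 − rank ∂_3 = (20 − 20) − 0 = 0, and there is no ∂_3, so H_2 = 0.

H_0 ≅ Z,  H_1 ≅ Z ⊕ Z/2,  H_2 = 0.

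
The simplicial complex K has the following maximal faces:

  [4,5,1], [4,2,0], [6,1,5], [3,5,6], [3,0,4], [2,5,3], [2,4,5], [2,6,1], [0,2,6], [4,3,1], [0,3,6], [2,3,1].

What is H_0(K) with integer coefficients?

H_0 ≅ Z.

Take the total order 0 < 1 < 2 < 3 < 4 < 5 < 6 on the vertex set. Then K (dimension 2) consists of the simplices:

  0-simplices (7): [0], [1], [2], [3], [4], [5], [6]
  1-simplices (18): [0,2], [0,3], [0,4], [0,6], [1,2], [1,3], [1,4], [1,5], [1,6], [2,3], [2,4], [2,5], [2,6], [3,4], [3,5], [3,6], [4,5], [5,6]
  2-simplices (12): [0,2,4], [0,2,6], [0,3,4], [0,3,6], [1,2,3], [1,2,6], [1,3,4], [1,4,5], [1,5,6], [2,3,5], [2,4,5], [3,5,6]

so the chain groups are C_0 ≅ Z^7, C_1 ≅ Z^18, C_2 ≅ Z^12.

Boundary ∂_1: C_1 → C_0 sends each edge [p,q] (with p < q) to q − p.
The 7×18 boundary matrix has rank 6 and Smith normal form diag(1,1,1,1,1,1).

Boundary ∂_2: C_2 → C_1 sends each 2-simplex [p,q,r] to [q,r] − [p,r] + [p,q]. For instance
  ∂[1,2,3] = [2,3] − [1,3] + [1,2],
  ∂[2,4,5] = [4,5] − [2,5] + [2,4].
The 18×12 boundary matrix has rank 12 and Smith normal form diag(1,1,1,1,1,1,1,1,1,1,1,2).

Now H_k = ker ∂_k / im ∂_{k+1}, so:

  H_0: rank C_0 − rank ∂_1 = 7 − 6 = 1, and the invariant factors of ∂_1 are all 1, so H_0 ≅ Z.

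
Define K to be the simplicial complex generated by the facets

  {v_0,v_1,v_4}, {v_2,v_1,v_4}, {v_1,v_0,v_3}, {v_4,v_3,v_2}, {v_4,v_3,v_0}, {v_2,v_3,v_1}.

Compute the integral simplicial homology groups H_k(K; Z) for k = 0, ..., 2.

H_0 = Z,  H_1 = 0,  H_2 = Z.

Fix the vertex order v_0 < v_1 < v_2 < v_3 < v_4 and write every simplex with vertices in increasing order. Then dim K = 2 and the simplices of K are:

  0-simplices (5): [v_0], [v_1], [v_2], [v_3], [v_4]
  1-simplices (9): [v_0,v_1], [v_0,v_3], [v_0,v_4], [v_1,v_2], [v_1,v_3], [v_1,v_4], [v_2,v_3], [v_2,v_4], [v_3,v_4]
  2-simplices (6): [v_0,v_1,v_3], [v_0,v_1,v_4], [v_0,v_3,v_4], [v_1,v_2,v_3], [v_1,v_2,v_4], [v_2,v_3,v_4]

Hence C_0 ≅ Z^5, C_1 ≅ Z^9, C_2 ≅ Z^6.

Boundary ∂_1: C_1 → C_0 sends each edge [p,q] (with p < q) to q − p.
This gives a 5×9 integer matrix of rank 4; reducing to Smith normal form yields diagonal entries (1,1,1,1).

∂_2: C_2 → C_1 sends each 2-simplex [p,q,r] to [q,r] − [p,r] + [p,q]. For instance
  ∂[v_0,v_1,v_3] = [v_1,v_3] − [v_0,v_3] + [v_0,v_1],
  ∂[v_0,v_1,v_4] = [v_1,v_4] − [v_0,v_4] + [v_0,v_1].
As a 9×6 matrix over Z this has rank 5, with invariant factors (1,1,1,1,1).

From H_k ≅ ker(∂_k) / im(∂_{k+1}) we obtain:

  H_0: rank C_0 − rank ∂_1 = 5 − 4 = 1, and the invariant factors of ∂_1 are all 1, so H_0 ≅ Z.
  H_1: rank ker ∂_1 − rank ∂_2 = (9 − 4) − 5 = 0, and the invariant factors of ∂_2 are all 1, so H_1 ≅ 0.
  H_2: rank ker ∂_2 − rank ∂_3 = (6 − 5) − 0 = 1, and there is no ∂_3, so H_2 ≅ Z.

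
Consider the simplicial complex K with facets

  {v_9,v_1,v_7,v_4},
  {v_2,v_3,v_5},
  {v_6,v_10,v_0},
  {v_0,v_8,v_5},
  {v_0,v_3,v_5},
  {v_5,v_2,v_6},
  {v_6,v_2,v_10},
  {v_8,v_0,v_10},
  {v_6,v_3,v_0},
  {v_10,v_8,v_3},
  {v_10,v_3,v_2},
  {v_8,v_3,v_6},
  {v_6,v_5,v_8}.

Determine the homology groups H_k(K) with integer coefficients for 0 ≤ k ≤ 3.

H_0 ≅ Z^2,  H_1 ≅ Z/2Z,  H_2 = 0,  H_3 = 0.

Order the vertices as v_0 < v_1 < v_2 < v_3 < v_4 < v_5 < v_6 < v_7 < v_8 < v_9 < v_10. Listing each simplex with vertices in this order, K has dimension 3 with simplices:

  0-simplices (11): [v_0], [v_1], [v_2], [v_3], [v_4], [v_5], [v_6], [v_7], [v_8], [v_9], [v_10]
  1-simplices (24): (24 of them)
  2-simplices (16): (16 of them)
  3-simplices (1): [v_1,v_4,v_7,v_9]

so the chain groups are C_0 ≅ Z^11, C_1 ≅ Z^24, C_2 ≅ Z^16, C_3 ≅ Z^1.

Boundary ∂_1: C_1 → C_0 is given by ∂[p,q] = [q] − [p]. For instance
  ∂[v_1,v_4] = [v_4] − [v_1].
This gives a 11×24 integer matrix of rank 9; reducing to Smith normal form yields diagonal entries (1,1,1,1,1,1,1,1,1).

The boundary map ∂_2: C_2 → C_1 maps a triangle to the signed sum of its edges. For instance
  ∂[v_2,v_6,v_10] = [v_6,v_10] − [v_2,v_10] + [v_2,v_6],
  ∂[v_0,v_8,v_10] = [v_8,v_10] − [v_0,v_10] + [v_0,v_8].
This gives a 24×16 integer matrix of rank 15; reducing to Smith normal form yields diagonal entries (1,1,1,1,1,1,1,1,1,1,1,1,1,1,2).

Boundary ∂_3: C_3 → C_2 sends each 3-simplex σ to the alternating sum Σ_i (−1)^i (σ with its i-th vertex removed). For instance
  ∂[v_1,v_4,v_7,v_9] = [v_4,v_7,v_9] − [v_1,v_7,v_9] + [v_1,v_4,v_9] − [v_1,v_4,v_7].
The 16×1 boundary matrix has rank 1 and Smith normal form diag(1).

Now H_k = ker ∂_k / im ∂_{k+1}, so:

  H_0: rank C_0 − rank ∂_1 = 11 − 9 = 2, and the invariant factors of ∂_1 are all 1, so H_0 = Z^2.
  H_1: rank ker ∂_1 − rank ∂_2 = (24 − 9) − 15 = 0, and ∂_2 has invariant factor 2 > 1, so H_1 = Z/2Z.
  H_2: rank ker ∂_2 − rank ∂_3 = (16 − 15) − 1 = 0, and the invariant factors of ∂_3 are all 1, so H_2 = 0.
  H_3: rank ker ∂_3 − rank ∂_4 = (1 − 1) − 0 = 0, and there is no ∂_4, so H_3 = 0.

As a check, the Euler characteristic is 11 − 24 + 16 − 1 = 2, which agrees with 2 − 0 + 0 − 0 = 2.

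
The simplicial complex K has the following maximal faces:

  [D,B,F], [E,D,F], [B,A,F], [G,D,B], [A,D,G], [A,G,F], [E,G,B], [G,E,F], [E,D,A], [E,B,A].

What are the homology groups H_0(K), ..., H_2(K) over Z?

H_0 ≅ Z,  H_1 ≅ Z_2,  H_2 = 0.

Fix the vertex order A < B < D < E < F < G and write every simplex with vertices in increasing order. Then dim K = 2 and the simplices of K are:

  0-simplices (6): A, B, D, E, F, G
  1-simplices (15): AB, AD, AE, AF, AG, BD, BE, BF, BG, DE, DF, DG, EF, EG, FG
  2-simplices (10): ABE, ABF, ADE, ADG, AFG, BDF, BDG, BEG, DEF, EFG

Hence C_0 ≅ Z^6, C_1 ≅ Z^15, C_2 ≅ Z^10.

The boundary map ∂_1: C_1 → C_0 sends each edge [p,q] (with p < q) to q − p. For instance
  ∂BF = F − B.
This gives a 6×15 integer matrix of rank 5; reducing to Smith normal form yields diagonal entries (1,1,1,1,1).

∂_2: C_2 → C_1 acts by ∂[p,q,r] = [q,r] − [p,r] + [p,q]. For instance
  ∂EFG = FG − EG + EF,
  ∂BDG = DG − BG + BD.
As a 15×10 matrix over Z this has rank 10, with invariant factors (1,1,1,1,1,1,1,1,1,2).

From H_k ≅ ker(∂_k) / im(∂_{k+1}) we obtain:

  H_0: rank C_0 − rank ∂_1 = 6 − 5 = 1, and the invariant factors of ∂_1 are all 1, so H_0 ≅ Z.
  H_1: rank ker ∂_1 − rank ∂_2 = (15 − 5) − 10 = 0, and ∂_2 has invariant factor 2 > 1, so H_1 ≅ Z_2.
  H_2: rank ker ∂_2 − rank ∂_3 = (10 − 10) − 0 = 0, and there is no ∂_3, so H_2 ≅ 0.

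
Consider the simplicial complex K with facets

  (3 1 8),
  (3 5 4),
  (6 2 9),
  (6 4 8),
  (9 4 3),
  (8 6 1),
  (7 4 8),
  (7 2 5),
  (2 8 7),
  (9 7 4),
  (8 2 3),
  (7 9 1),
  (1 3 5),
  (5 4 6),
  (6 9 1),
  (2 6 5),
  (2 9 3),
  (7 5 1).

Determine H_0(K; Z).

Order the vertices as 1 < 2 < 3 < 4 < 5 < 6 < 7 < 8 < 9. Listing each simplex with vertices in this order, K has dimension 2 with simplices:

  0-simplices (9): [1], [2], [3], [4], [5], [6], [7], [8], [9]
  1-simplices (27): (27 of them)
  2-simplices (18): [1,3,5], [1,3,8], [1,5,7], [1,6,8], [1,6,9], [1,7,9], [2,3,8], [2,3,9], [2,5,6], [2,5,7], [2,6,9], [2,7,8], [3,4,5], [3,4,9], [4,5,6], [4,6,8], [4,7,8], [4,7,9]

so the chain groups are C_0 ≅ Z^9, C_1 ≅ Z^27, C_2 ≅ Z^18.

∂_1: C_1 → C_0 sends each edge [p,q] (with p < q) to q − p. For instance
  ∂[1,5] = [5] − [1].
As a 9×27 matrix over Z this has rank 8, with invariant factors (1,1,1,1,1,1,1,1).

∂_2: C_2 → C_1 sends each 2-simplex [p,q,r] to [q,r] − [p,r] + [p,q]. For instance
  ∂[4,7,8] = [7,8] − [4,8] + [4,7],
  ∂[1,5,7] = [5,7] − [1,7] + [1,5].
The 27×18 boundary matrix has rank 17 and Smith normal form diag(1,1,1,1,1,1,1,1,1,1,1,1,1,1,1,1,1).

Now H_k = ker ∂_k / im ∂_{k+1}, so:

  H_0: rank C_0 − rank ∂_1 = 9 − 8 = 1, and the invariant factors of ∂_1 are all 1, so H_0 ≅ Z.

(K is a triangulation of the torus T^2.)

H_0 = Z.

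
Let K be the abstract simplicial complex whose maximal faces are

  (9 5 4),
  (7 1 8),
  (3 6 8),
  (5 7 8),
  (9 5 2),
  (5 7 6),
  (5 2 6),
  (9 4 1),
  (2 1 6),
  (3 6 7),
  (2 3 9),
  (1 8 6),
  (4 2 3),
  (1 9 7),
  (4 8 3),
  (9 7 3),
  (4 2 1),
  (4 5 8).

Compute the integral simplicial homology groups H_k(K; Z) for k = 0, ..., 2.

H_0 = Z,  H_1 = Z ⊕ Z_2,  H_2 = 0.

Order the vertices as 1 < 2 < 3 < 4 < 5 < 6 < 7 < 8 < 9. Listing each simplex with vertices in this order, K has dimension 2 with simplices:

  0-simplices (9): [1], [2], [3], [4], [5], [6], [7], [8], [9]
  1-simplices (27): (27 of them)
  2-simplices (18): [1,2,4], [1,2,6], [1,4,9], [1,6,8], [1,7,8], [1,7,9], [2,3,4], [2,3,9], [2,5,6], [2,5,9], [3,4,8], [3,6,7], [3,6,8], [3,7,9], [4,5,8], [4,5,9], [5,6,7], [5,7,8]

so the chain groups are C_0 ≅ Z^9, C_1 ≅ Z^27, C_2 ≅ Z^18.

Boundary ∂_1: C_1 → C_0 is given by ∂[p,q] = [q] − [p]. For instance
  ∂[5,9] = [9] − [5].
The resulting 9×27 matrix has rank 8, and its Smith normal form has invariant factors (1,1,1,1,1,1,1,1).

The boundary map ∂_2: C_2 → C_1 sends each 2-simplex [p,q,r] to [q,r] − [p,r] + [p,q]. For instance
  ∂[2,3,4] = [3,4] − [2,4] + [2,3],
  ∂[1,7,8] = [7,8] − [1,8] + [1,7].
As a 27×18 matrix over Z this has rank 18, with invariant factors (1,1,1,1,1,1,1,1,1,1,1,1,1,1,1,1,1,2).

Reading off H_k = ker ∂_k / im ∂_{k+1}:

  H_0: rank C_0 − rank ∂_1 = 9 − 8 = 1, and the invariant factors of ∂_1 are all 1, so H_0 = Z.
  H_1: rank ker ∂_1 − rank ∂_2 = (27 − 8) − 18 = 1, and ∂_2 has invariant factor 2 > 1, so H_1 = Z ⊕ Z_2.
  H_2: rank ker ∂_2 − rank ∂_3 = (18 − 18) − 0 = 0, and there is no ∂_3, so H_2 = 0.

As a check, the Euler characteristic is 9 − 27 + 18 = 0, which agrees with 1 − 1 + 0 = 0.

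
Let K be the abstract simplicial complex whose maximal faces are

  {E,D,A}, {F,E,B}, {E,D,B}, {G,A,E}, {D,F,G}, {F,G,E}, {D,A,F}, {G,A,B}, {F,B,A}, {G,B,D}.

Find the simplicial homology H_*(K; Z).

Order the vertices as A < B < D < E < F < G. Listing each simplex with vertices in this order, K has dimension 2 with simplices:

  0-simplices (6): A, B, D, E, F, G
  1-simplices (15): AB, AD, AE, AF, AG, BD, BE, BF, BG, DE, DF, DG, EF, EG, FG
  2-simplices (10): ABF, ABG, ADE, ADF, AEG, BDE, BDG, BEF, DFG, EFG

giving chain groups C_0 ≅ Z^6, C_1 ≅ Z^15, C_2 ≅ Z^10.

The boundary map ∂_1: C_1 → C_0 maps an edge to its endpoints' difference, ∂[p,q] = q − p. For instance
  ∂BF = F − B.
The resulting 6×15 matrix has rank 5, and its Smith normal form has invariant factors (1,1,1,1,1).

The boundary map ∂_2: C_2 → C_1 sends each 2-simplex [p,q,r] to [q,r] − [p,r] + [p,q]. For instance
  ∂ADE = DE − AE + AD,
  ∂ADF = DF − AF + AD.
As a 15×10 matrix over Z this has rank 10, with invariant factors (1,1,1,1,1,1,1,1,1,2).

From H_k ≅ ker(∂_k) / im(∂_{k+1}) we obtain:

  H_0: rank C_0 − rank ∂_1 = 6 − 5 = 1, and the invariant factors of ∂_1 are all 1, so H_0 ≅ Z.
  H_1: rank ker ∂_1 − rank ∂_2 = (15 − 5) − 10 = 0, and ∂_2 has invariant factor 2 > 1, so H_1 ≅ Z/2Z.
  H_2: rank ker ∂_2 − rank ∂_3 = (10 − 10) − 0 = 0, and there is no ∂_3, so H_2 ≅ 0.

As a check, the Euler characteristic is 6 − 15 + 10 = 1, which agrees with 1 − 0 + 0 = 1.

H_0 = Z,  H_1 = Z/2Z,  H_2 = 0.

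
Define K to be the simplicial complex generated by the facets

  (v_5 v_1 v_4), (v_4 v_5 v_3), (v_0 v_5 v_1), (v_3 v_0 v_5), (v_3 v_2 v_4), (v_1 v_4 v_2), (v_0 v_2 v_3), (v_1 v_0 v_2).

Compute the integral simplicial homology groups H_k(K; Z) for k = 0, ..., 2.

H_0 ≅ Z,  H_1 = 0,  H_2 ≅ Z.

Fix the vertex order v_0 < v_1 < v_2 < v_3 < v_4 < v_5 and write every simplex with vertices in increasing order. Then dim K = 2 and the simplices of K are:

  0-simplices (6): [v_0], [v_1], [v_2], [v_3], [v_4], [v_5]
  1-simplices (12): [v_0,v_1], [v_0,v_2], [v_0,v_3], [v_0,v_5], [v_1,v_2], [v_1,v_4], [v_1,v_5], [v_2,v_3], [v_2,v_4], [v_3,v_4], [v_3,v_5], [v_4,v_5]
  2-simplices (8): [v_0,v_1,v_2], [v_0,v_1,v_5], [v_0,v_2,v_3], [v_0,v_3,v_5], [v_1,v_2,v_4], [v_1,v_4,v_5], [v_2,v_3,v_4], [v_3,v_4,v_5]

so the chain groups are C_0 ≅ Z^6, C_1 ≅ Z^12, C_2 ≅ Z^8.

Boundary ∂_1: C_1 → C_0 maps an edge to its endpoints' difference, ∂[p,q] = q − p.
The 6×12 boundary matrix has rank 5 and Smith normal form diag(1,1,1,1,1).

∂_2: C_2 → C_1 sends each 2-simplex [p,q,r] to [q,r] − [p,r] + [p,q]. For instance
  ∂[v_1,v_4,v_5] = [v_4,v_5] − [v_1,v_5] + [v_1,v_4],
  ∂[v_0,v_1,v_5] = [v_1,v_5] − [v_0,v_5] + [v_0,v_1].
As a 12×8 matrix over Z this has rank 7, with invariant factors (1,1,1,1,1,1,1).

Computing H_k = (kernel of ∂_k) / (image of ∂_{k+1}):

  H_0: rank C_0 − rank ∂_1 = 6 − 5 = 1, and the invariant factors of ∂_1 are all 1, so H_0 ≅ Z.
  H_1: rank ker ∂_1 − rank ∂_2 = (12 − 5) − 7 = 0, and the invariant factors of ∂_2 are all 1, so H_1 ≅ 0.
  H_2: rank ker ∂_2 − rank ∂_3 = (8 − 7) − 0 = 1, and there is no ∂_3, so H_2 ≅ Z.

(K is a triangulation of the 2-sphere S^2.)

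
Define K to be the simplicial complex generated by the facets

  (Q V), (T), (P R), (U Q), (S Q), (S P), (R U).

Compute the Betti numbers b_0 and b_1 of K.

Take the total order P < Q < R < S < T < U < V on the vertex set. Then K (dimension 1) consists of the simplices:

  0-simplices (7): P, Q, R, S, T, U, V
  1-simplices (6): PR, PS, QS, QU, QV, RU

Hence C_0 ≅ Z^7, C_1 ≅ Z^6.

The boundary map ∂_1: C_1 → C_0 is given by ∂[p,q] = [q] − [p].
This gives a 7×6 integer matrix of rank 5; reducing to Smith normal form yields diagonal entries (1,1,1,1,1).

Computing H_k = (kernel of ∂_k) / (image of ∂_{k+1}):

  H_0: rank C_0 − rank ∂_1 = 7 − 5 = 2, and the invariant factors of ∂_1 are all 1, so H_0 ≅ Z^2.
  H_1: rank ker ∂_1 − rank ∂_2 = (6 − 5) − 0 = 1, and there is no ∂_2, so H_1 ≅ Z.

Hence the Betti numbers are b_0 = 2, b_1 = 1.

b_0 = 2, b_1 = 1.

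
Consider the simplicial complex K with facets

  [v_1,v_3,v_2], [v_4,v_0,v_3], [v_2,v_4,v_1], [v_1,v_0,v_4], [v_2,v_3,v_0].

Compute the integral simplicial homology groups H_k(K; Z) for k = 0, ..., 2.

H_0 = Z,  H_1 = Z,  H_2 = 0.

Take the total order v_0 < v_1 < v_2 < v_3 < v_4 on the vertex set. Then K (dimension 2) consists of the simplices:

  0-simplices (5): [v_0], [v_1], [v_2], [v_3], [v_4]
  1-simplices (10): [v_0,v_1], [v_0,v_2], [v_0,v_3], [v_0,v_4], [v_1,v_2], [v_1,v_3], [v_1,v_4], [v_2,v_3], [v_2,v_4], [v_3,v_4]
  2-simplices (5): [v_0,v_1,v_4], [v_0,v_2,v_3], [v_0,v_3,v_4], [v_1,v_2,v_3], [v_1,v_2,v_4]

so the chain groups are C_0 ≅ Z^5, C_1 ≅ Z^10, C_2 ≅ Z^5.

The boundary map ∂_1: C_1 → C_0 sends each edge [p,q] (with p < q) to q − p. For instance
  ∂[v_1,v_4] = [v_4] − [v_1].
This gives a 5×10 integer matrix of rank 4; reducing to Smith normal form yields diagonal entries (1,1,1,1).

Boundary ∂_2: C_2 → C_1 acts by ∂[p,q,r] = [q,r] − [p,r] + [p,q]. For instance
  ∂[v_0,v_2,v_3] = [v_2,v_3] − [v_0,v_3] + [v_0,v_2],
  ∂[v_0,v_1,v_4] = [v_1,v_4] − [v_0,v_4] + [v_0,v_1].
As a 10×5 matrix over Z this has rank 5, with invariant factors (1,1,1,1,1).

Reading off H_k = ker ∂_k / im ∂_{k+1}:

  H_0: rank C_0 − rank ∂_1 = 5 − 4 = 1, and the invariant factors of ∂_1 are all 1, so H_0 ≅ Z.
  H_1: rank ker ∂_1 − rank ∂_2 = (10 − 4) − 5 = 1, and the invariant factors of ∂_2 are all 1, so H_1 ≅ Z.
  H_2: rank ker ∂_2 − rank ∂_3 = (5 − 5) − 0 = 0, and there is no ∂_3, so H_2 ≅ 0.

As a check, the Euler characteristic is 5 − 10 + 5 = 0, which agrees with 1 − 1 + 0 = 0.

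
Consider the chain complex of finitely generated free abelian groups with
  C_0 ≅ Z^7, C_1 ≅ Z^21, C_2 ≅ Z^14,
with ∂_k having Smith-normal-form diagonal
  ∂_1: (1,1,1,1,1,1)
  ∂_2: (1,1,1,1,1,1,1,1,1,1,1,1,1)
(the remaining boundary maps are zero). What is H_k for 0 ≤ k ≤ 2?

H_0: b_0 = 7 − 0 − 6 = 1; torsion from ∂_1 factors > 1: none. So H_0 = Z.
H_1: b_1 = 21 − 6 − 13 = 2; torsion from ∂_2 factors > 1: none. So H_1 = Z^2.
H_2: b_2 = 14 − 13 − 0 = 1; torsion from ∂_3 factors > 1: none. So H_2 = Z.

H_0 = Z,  H_1 = Z^2,  H_2 = Z.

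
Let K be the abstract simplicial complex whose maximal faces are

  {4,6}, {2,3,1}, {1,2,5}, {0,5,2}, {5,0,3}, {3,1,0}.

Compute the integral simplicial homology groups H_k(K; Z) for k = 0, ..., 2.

H_0 = Z^2,  H_1 = Z,  H_2 = 0.

Order the vertices as 0 < 1 < 2 < 3 < 4 < 5 < 6. Listing each simplex with vertices in this order, K has dimension 2 with simplices:

  0-simplices (7): [0], [1], [2], [3], [4], [5], [6]
  1-simplices (11): [0,1], [0,2], [0,3], [0,5], [1,2], [1,3], [1,5], [2,3], [2,5], [3,5], [4,6]
  2-simplices (5): [0,1,3], [0,2,5], [0,3,5], [1,2,3], [1,2,5]

Hence C_0 ≅ Z^7, C_1 ≅ Z^11, C_2 ≅ Z^5.

∂_1: C_1 → C_0 sends each edge [p,q] (with p < q) to q − p. For instance
  ∂[1,2] = [2] − [1].
The 7×11 boundary matrix has rank 5 and Smith normal form diag(1,1,1,1,1).

The boundary map ∂_2: C_2 → C_1 acts by ∂[p,q,r] = [q,r] − [p,r] + [p,q]. For instance
  ∂[0,3,5] = [3,5] − [0,5] + [0,3],
  ∂[1,2,3] = [2,3] − [1,3] + [1,2].
The resulting 11×5 matrix has rank 5, and its Smith normal form has invariant factors (1,1,1,1,1).

Reading off H_k = ker ∂_k / im ∂_{k+1}:

  H_0: rank C_0 − rank ∂_1 = 7 − 5 = 2, and the invariant factors of ∂_1 are all 1, so H_0 = Z^2.
  H_1: rank ker ∂_1 − rank ∂_2 = (11 − 5) − 5 = 1, and the invariant factors of ∂_2 are all 1, so H_1 = Z.
  H_2: rank ker ∂_2 − rank ∂_3 = (5 − 5) − 0 = 0, and there is no ∂_3, so H_2 = 0.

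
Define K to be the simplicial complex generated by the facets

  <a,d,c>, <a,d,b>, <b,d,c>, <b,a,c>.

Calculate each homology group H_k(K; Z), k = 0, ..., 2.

H_0 ≅ Z,  H_1 = 0,  H_2 ≅ Z.

Order the vertices as a < b < c < d. Listing each simplex with vertices in this order, K has dimension 2 with simplices:

  0-simplices (4): a, b, c, d
  1-simplices (6): ab, ac, ad, bc, bd, cd
  2-simplices (4): abc, abd, acd, bcd

giving chain groups C_0 ≅ Z^4, C_1 ≅ Z^6, C_2 ≅ Z^4.

Boundary ∂_1: C_1 → C_0 maps an edge to its endpoints' difference, ∂[p,q] = q − p. For instance
  ∂bc = c − b.
As a 4×6 matrix over Z this has rank 3, with invariant factors (1,1,1).

Boundary ∂_2: C_2 → C_1 sends each 2-simplex [p,q,r] to [q,r] − [p,r] + [p,q]. For instance
  ∂acd = cd − ad + ac,
  ∂bcd = cd − bd + bc.
The resulting 6×4 matrix has rank 3, and its Smith normal form has invariant factors (1,1,1).

Computing H_k = (kernel of ∂_k) / (image of ∂_{k+1}):

  H_0: rank C_0 − rank ∂_1 = 4 − 3 = 1, and the invariant factors of ∂_1 are all 1, so H_0 = Z.
  H_1: rank ker ∂_1 − rank ∂_2 = (6 − 3) − 3 = 0, and the invariant factors of ∂_2 are all 1, so H_1 = 0.
  H_2: rank ker ∂_2 − rank ∂_3 = (4 − 3) − 0 = 1, and there is no ∂_3, so H_2 = Z.

As a check, the Euler characteristic is 4 − 6 + 4 = 2, which agrees with 1 − 0 + 1 = 2.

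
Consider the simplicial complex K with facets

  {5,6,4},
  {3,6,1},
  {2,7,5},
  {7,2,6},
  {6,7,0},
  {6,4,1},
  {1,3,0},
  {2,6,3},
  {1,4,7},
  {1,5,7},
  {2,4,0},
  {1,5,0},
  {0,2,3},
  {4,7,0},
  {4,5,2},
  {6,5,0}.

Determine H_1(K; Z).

H_1 = Z^2.

Take the total order 0 < 1 < 2 < 3 < 4 < 5 < 6 < 7 on the vertex set. Then K (dimension 2) consists of the simplices:

  0-simplices (8): [0], [1], [2], [3], [4], [5], [6], [7]
  1-simplices (24): (24 of them)
  2-simplices (16): [0,1,3], [0,1,5], [0,2,3], [0,2,4], [0,4,7], [0,5,6], [0,6,7], [1,3,6], [1,4,6], [1,4,7], [1,5,7], [2,3,6], [2,4,5], [2,5,7], [2,6,7], [4,5,6]

Hence C_0 ≅ Z^8, C_1 ≅ Z^24, C_2 ≅ Z^16.

The boundary map ∂_1: C_1 → C_0 maps an edge to its endpoints' difference, ∂[p,q] = q − p. For instance
  ∂[0,2] = [2] − [0].
This gives a 8×24 integer matrix of rank 7; reducing to Smith normal form yields diagonal entries (1,1,1,1,1,1,1).

The boundary map ∂_2: C_2 → C_1 acts by ∂[p,q,r] = [q,r] − [p,r] + [p,q]. For instance
  ∂[0,5,6] = [5,6] − [0,6] + [0,5],
  ∂[2,5,7] = [5,7] − [2,7] + [2,5].
This gives a 24×16 integer matrix of rank 15; reducing to Smith normal form yields diagonal entries (1,1,1,1,1,1,1,1,1,1,1,1,1,1,1).

Now H_k = ker ∂_k / im ∂_{k+1}, so:

  H_1: rank ker ∂_1 − rank ∂_2 = (24 − 7) − 15 = 2, and the invariant factors of ∂_2 are all 1, so H_1 = Z^2.

(K is a triangulation of the torus T^2.)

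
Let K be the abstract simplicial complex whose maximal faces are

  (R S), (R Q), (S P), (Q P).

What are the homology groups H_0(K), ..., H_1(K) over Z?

We work with the vertex ordering P < Q < R < S. The simplices of K, each written with vertices in increasing order, are:

  0-simplices (4): P, Q, R, S
  1-simplices (4): PQ, PS, QR, RS

so the chain groups are C_0 ≅ Z^4, C_1 ≅ Z^4.

Boundary ∂_1: C_1 → C_0 is given by ∂[p,q] = [q] − [p].
The resulting 4×4 matrix has rank 3, and its Smith normal form has invariant factors (1,1,1).

Reading off H_k = ker ∂_k / im ∂_{k+1}:

  H_0: rank C_0 − rank ∂_1 = 4 − 3 = 1, and the invariant factors of ∂_1 are all 1, so H_0 = Z.
  H_1: rank ker ∂_1 − rank ∂_2 = (4 − 3) − 0 = 1, and there is no ∂_2, so H_1 = Z.

As a check, the Euler characteristic is 4 − 4 = 0, which agrees with 1 − 1 = 0.

H_0 = Z,  H_1 = Z.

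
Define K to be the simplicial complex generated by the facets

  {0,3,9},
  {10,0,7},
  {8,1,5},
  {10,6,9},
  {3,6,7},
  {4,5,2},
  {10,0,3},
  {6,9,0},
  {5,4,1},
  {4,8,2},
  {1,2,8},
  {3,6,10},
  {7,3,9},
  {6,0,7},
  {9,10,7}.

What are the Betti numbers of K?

K has 11 vertices, 25 edges, 15 triangles.
rank ∂_0 = 0, rank ∂_1 = 9 ⇒ b_0 = 11 − 0 − 9 = 2; all invariant factors of ∂_1 are 1 so no torsion. So H_0 ≅ Z^2.
rank ∂_1 = 9, rank ∂_2 = 15 ⇒ b_1 = 25 − 9 − 15 = 1; ∂_2 has invariant factor(s) [2] giving torsion. So H_1 ≅ Z × Z/2.
rank ∂_2 = 15, rank ∂_3 = 0 ⇒ b_2 = 15 − 15 − 0 = 0. So H_2 ≅ 0.

b_0 = 2, b_1 = 1, b_2 = 0.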